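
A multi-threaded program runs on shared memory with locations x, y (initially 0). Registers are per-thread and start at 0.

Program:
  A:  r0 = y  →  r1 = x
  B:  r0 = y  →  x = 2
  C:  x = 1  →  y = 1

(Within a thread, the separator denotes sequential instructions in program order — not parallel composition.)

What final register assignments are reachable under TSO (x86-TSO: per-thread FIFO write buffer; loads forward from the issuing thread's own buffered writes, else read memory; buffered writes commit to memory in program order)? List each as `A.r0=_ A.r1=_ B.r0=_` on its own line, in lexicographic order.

outcome vector order: (A.r0,A.r1,B.r0)
|TSO outcomes| = 10

A.r0=0 A.r1=0 B.r0=0
A.r0=0 A.r1=0 B.r0=1
A.r0=0 A.r1=1 B.r0=0
A.r0=0 A.r1=1 B.r0=1
A.r0=0 A.r1=2 B.r0=0
A.r0=0 A.r1=2 B.r0=1
A.r0=1 A.r1=1 B.r0=0
A.r0=1 A.r1=1 B.r0=1
A.r0=1 A.r1=2 B.r0=0
A.r0=1 A.r1=2 B.r0=1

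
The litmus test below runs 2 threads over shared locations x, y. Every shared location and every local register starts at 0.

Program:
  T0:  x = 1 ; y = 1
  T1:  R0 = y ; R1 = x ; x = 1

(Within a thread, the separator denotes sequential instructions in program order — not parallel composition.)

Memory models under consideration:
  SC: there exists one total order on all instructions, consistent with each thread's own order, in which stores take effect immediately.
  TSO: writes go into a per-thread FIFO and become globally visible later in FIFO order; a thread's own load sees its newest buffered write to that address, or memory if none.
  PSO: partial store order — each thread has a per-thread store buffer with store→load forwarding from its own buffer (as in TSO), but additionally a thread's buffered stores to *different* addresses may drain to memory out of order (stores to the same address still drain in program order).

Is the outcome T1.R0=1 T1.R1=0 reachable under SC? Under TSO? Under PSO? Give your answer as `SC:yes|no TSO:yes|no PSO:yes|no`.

outcome vector order: (T1.R0,T1.R1)
SC (3): 0/0, 0/1, 1/1
TSO (3): 0/0, 0/1, 1/1
PSO (4): 0/0, 0/1, 1/0, 1/1
target 1/0 ∈ {PSO}

SC:no TSO:no PSO:yes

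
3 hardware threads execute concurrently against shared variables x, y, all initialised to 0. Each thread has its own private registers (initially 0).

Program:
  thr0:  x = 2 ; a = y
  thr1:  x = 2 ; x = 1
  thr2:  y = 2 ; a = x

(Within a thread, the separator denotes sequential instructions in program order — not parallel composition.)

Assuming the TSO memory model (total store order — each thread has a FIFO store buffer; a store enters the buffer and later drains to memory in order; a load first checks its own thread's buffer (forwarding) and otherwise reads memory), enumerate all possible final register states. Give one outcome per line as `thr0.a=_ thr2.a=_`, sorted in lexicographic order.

thr0.a=0 thr2.a=0
thr0.a=0 thr2.a=1
thr0.a=0 thr2.a=2
thr0.a=2 thr2.a=0
thr0.a=2 thr2.a=1
thr0.a=2 thr2.a=2

outcome vector order: (thr0.a,thr2.a)
|TSO outcomes| = 6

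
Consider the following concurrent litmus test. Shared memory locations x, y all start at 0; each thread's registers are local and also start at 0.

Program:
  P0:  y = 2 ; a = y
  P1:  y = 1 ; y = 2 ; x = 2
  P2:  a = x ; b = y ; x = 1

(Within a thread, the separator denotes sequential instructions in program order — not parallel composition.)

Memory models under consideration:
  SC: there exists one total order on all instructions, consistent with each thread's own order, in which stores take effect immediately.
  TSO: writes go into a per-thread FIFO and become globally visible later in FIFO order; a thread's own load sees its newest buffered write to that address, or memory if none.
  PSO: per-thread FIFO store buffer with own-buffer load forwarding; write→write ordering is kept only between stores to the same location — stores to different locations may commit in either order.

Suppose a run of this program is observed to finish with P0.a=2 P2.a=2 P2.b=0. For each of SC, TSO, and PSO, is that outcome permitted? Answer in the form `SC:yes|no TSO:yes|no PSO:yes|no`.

SC:no TSO:no PSO:yes

outcome vector order: (P0.a,P2.a,P2.b)
SC: 8 outcomes — {(1,0,0); (1,0,1); (1,0,2); (1,2,2); (2,0,0); (2,0,1); (2,0,2); (2,2,2)}
TSO: 8 outcomes — {(1,0,0); (1,0,1); (1,0,2); (1,2,2); (2,0,0); (2,0,1); (2,0,2); (2,2,2)}
PSO: 12 outcomes — {(1,0,0); (1,0,1); (1,0,2); (1,2,0); (1,2,1); (1,2,2); (2,0,0); (2,0,1); (2,0,2); (2,2,0); (2,2,1); (2,2,2)}
target (2,2,0) ∈ {PSO}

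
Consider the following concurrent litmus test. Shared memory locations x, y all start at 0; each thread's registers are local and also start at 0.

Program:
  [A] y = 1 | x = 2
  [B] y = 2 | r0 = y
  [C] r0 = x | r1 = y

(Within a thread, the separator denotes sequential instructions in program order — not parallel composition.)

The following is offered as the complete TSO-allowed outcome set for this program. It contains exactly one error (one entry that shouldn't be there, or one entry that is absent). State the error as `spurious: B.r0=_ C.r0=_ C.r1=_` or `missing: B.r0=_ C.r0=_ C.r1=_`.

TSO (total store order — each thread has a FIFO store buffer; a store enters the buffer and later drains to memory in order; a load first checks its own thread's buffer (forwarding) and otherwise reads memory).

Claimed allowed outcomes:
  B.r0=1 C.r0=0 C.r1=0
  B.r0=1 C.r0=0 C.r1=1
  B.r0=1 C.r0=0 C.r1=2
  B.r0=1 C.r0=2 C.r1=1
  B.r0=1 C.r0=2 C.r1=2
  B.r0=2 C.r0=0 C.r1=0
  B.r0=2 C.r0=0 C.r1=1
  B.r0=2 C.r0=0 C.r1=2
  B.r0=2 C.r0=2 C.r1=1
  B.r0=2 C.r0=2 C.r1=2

spurious: B.r0=1 C.r0=2 C.r1=2

outcome vector order: (B.r0,C.r0,C.r1)
TSO (9): 100 101 102 121 200 201 202 221 222
claimed∖TSO = {122}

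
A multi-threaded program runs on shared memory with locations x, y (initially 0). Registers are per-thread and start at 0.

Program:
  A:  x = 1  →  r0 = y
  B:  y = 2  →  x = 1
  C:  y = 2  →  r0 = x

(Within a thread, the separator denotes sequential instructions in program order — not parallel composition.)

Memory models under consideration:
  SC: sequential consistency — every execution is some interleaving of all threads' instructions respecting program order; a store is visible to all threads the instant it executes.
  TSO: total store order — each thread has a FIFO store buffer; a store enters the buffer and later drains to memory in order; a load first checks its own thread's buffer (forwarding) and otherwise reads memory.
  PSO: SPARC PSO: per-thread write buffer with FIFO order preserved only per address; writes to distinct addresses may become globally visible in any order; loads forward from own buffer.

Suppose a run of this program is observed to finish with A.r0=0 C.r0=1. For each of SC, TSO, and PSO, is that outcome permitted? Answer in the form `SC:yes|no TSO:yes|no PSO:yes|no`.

SC:yes TSO:yes PSO:yes

outcome vector order: (A.r0,C.r0)
under SC → <0 1>, <2 0>, <2 1>
under TSO → <0 0>, <0 1>, <2 0>, <2 1>
under PSO → <0 0>, <0 1>, <2 0>, <2 1>
target <0 1> ∈ {SC,TSO,PSO}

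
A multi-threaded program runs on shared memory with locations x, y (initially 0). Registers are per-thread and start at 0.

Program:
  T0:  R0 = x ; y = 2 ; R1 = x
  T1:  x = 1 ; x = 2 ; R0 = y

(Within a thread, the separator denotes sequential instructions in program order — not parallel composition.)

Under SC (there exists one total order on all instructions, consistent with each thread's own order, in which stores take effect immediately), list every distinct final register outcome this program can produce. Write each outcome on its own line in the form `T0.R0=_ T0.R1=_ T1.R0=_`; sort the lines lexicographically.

T0.R0=0 T0.R1=0 T1.R0=2
T0.R0=0 T0.R1=1 T1.R0=2
T0.R0=0 T0.R1=2 T1.R0=0
T0.R0=0 T0.R1=2 T1.R0=2
T0.R0=1 T0.R1=1 T1.R0=2
T0.R0=1 T0.R1=2 T1.R0=0
T0.R0=1 T0.R1=2 T1.R0=2
T0.R0=2 T0.R1=2 T1.R0=0
T0.R0=2 T0.R1=2 T1.R0=2

outcome vector order: (T0.R0,T0.R1,T1.R0)
|SC outcomes| = 9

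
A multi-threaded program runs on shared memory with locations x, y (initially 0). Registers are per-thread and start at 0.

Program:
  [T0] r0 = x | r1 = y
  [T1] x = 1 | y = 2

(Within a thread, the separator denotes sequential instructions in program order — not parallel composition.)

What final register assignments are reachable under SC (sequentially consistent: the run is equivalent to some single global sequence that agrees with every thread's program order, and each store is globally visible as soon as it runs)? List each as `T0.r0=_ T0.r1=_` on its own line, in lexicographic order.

outcome vector order: (T0.r0,T0.r1)
|SC outcomes| = 4

T0.r0=0 T0.r1=0
T0.r0=0 T0.r1=2
T0.r0=1 T0.r1=0
T0.r0=1 T0.r1=2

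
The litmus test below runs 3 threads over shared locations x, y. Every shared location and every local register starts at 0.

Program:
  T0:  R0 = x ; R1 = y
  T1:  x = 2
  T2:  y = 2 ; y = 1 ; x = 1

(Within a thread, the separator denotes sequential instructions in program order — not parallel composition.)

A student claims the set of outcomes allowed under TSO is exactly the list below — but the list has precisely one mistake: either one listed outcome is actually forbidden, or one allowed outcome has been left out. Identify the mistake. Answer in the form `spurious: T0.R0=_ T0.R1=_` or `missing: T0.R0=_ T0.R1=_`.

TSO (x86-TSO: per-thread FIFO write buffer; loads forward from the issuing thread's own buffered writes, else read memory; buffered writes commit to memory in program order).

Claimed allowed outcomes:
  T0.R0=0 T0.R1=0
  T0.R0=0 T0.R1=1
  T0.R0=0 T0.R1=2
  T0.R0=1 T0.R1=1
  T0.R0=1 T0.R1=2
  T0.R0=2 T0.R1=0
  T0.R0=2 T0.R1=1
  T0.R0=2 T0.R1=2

spurious: T0.R0=1 T0.R1=2

outcome vector order: (T0.R0,T0.R1)
TSO (7): 0/0; 0/1; 0/2; 1/1; 2/0; 2/1; 2/2
claimed∖TSO = {1/2}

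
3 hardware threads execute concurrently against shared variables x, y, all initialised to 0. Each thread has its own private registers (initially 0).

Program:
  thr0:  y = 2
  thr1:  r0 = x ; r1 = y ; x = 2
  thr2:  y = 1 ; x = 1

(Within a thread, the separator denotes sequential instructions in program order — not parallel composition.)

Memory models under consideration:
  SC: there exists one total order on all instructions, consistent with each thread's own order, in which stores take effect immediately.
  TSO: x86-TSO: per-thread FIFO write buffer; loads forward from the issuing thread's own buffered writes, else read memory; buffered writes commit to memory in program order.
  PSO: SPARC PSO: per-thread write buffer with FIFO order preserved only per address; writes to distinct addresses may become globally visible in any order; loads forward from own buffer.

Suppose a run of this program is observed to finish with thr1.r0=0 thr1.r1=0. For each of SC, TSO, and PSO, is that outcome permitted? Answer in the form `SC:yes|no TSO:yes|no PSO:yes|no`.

SC:yes TSO:yes PSO:yes

outcome vector order: (thr1.r0,thr1.r1)
SC: 5 outcomes — {(0,0); (0,1); (0,2); (1,1); (1,2)}
TSO: 5 outcomes — {(0,0); (0,1); (0,2); (1,1); (1,2)}
PSO: 6 outcomes — {(0,0); (0,1); (0,2); (1,0); (1,1); (1,2)}
target (0,0) ∈ {SC,TSO,PSO}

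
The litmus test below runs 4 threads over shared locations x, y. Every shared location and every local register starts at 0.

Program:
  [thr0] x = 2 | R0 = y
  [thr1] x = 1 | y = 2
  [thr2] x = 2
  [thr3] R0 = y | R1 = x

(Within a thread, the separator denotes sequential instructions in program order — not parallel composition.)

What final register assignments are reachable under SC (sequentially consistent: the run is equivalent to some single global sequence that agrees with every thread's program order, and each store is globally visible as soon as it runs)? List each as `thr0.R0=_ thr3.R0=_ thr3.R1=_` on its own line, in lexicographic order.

outcome vector order: (thr0.R0,thr3.R0,thr3.R1)
|SC outcomes| = 10

thr0.R0=0 thr3.R0=0 thr3.R1=0
thr0.R0=0 thr3.R0=0 thr3.R1=1
thr0.R0=0 thr3.R0=0 thr3.R1=2
thr0.R0=0 thr3.R0=2 thr3.R1=1
thr0.R0=0 thr3.R0=2 thr3.R1=2
thr0.R0=2 thr3.R0=0 thr3.R1=0
thr0.R0=2 thr3.R0=0 thr3.R1=1
thr0.R0=2 thr3.R0=0 thr3.R1=2
thr0.R0=2 thr3.R0=2 thr3.R1=1
thr0.R0=2 thr3.R0=2 thr3.R1=2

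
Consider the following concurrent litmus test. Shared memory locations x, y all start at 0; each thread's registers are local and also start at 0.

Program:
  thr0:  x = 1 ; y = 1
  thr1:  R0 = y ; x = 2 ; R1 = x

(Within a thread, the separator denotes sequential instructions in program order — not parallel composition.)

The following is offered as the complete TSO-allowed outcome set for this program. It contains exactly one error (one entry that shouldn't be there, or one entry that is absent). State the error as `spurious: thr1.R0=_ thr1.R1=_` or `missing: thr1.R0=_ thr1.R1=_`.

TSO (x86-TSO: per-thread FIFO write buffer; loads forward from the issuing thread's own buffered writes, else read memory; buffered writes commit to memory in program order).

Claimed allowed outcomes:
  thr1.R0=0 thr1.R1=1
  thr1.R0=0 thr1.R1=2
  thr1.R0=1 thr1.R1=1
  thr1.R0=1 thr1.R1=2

outcome vector order: (thr1.R0,thr1.R1)
[TSO] allowed = {<0 1> <0 2> <1 2>}
claimed∖TSO = {<1 1>}

spurious: thr1.R0=1 thr1.R1=1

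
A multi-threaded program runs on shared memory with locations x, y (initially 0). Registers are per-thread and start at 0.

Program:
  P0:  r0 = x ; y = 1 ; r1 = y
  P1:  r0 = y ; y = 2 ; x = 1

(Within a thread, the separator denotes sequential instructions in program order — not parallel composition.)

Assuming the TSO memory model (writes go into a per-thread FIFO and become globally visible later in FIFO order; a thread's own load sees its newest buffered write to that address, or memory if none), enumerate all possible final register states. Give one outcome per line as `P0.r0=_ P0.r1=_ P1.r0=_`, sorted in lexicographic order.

P0.r0=0 P0.r1=1 P1.r0=0
P0.r0=0 P0.r1=1 P1.r0=1
P0.r0=0 P0.r1=2 P1.r0=0
P0.r0=0 P0.r1=2 P1.r0=1
P0.r0=1 P0.r1=1 P1.r0=0

outcome vector order: (P0.r0,P0.r1,P1.r0)
|TSO outcomes| = 5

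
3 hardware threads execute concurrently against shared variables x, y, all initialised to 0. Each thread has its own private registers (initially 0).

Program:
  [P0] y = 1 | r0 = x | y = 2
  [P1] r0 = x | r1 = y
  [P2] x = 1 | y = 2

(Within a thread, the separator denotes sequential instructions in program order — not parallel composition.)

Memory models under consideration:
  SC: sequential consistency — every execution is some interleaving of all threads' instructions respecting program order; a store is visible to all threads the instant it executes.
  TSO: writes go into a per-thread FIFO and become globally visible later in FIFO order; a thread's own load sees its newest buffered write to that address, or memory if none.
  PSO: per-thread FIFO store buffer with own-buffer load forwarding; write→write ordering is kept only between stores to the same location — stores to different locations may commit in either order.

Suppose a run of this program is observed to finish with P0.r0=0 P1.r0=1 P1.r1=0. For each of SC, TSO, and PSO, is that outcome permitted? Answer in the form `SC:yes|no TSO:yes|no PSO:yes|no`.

SC:no TSO:yes PSO:yes

outcome vector order: (P0.r0,P1.r0,P1.r1)
under SC → 000 001 002 011 012 100 101 102 110 111 112
under TSO → 000 001 002 010 011 012 100 101 102 110 111 112
under PSO → 000 001 002 010 011 012 100 101 102 110 111 112
target 010 ∈ {TSO,PSO}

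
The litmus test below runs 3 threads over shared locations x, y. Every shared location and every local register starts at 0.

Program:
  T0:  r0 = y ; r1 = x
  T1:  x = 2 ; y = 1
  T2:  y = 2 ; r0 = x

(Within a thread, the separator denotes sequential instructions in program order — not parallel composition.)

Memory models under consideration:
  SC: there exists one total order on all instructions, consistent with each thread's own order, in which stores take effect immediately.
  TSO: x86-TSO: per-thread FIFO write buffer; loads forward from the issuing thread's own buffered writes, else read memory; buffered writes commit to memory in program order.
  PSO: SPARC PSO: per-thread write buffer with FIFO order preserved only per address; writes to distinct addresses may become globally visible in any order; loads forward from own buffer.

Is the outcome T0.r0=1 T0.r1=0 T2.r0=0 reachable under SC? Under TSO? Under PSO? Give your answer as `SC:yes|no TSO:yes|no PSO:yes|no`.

SC:no TSO:no PSO:yes

outcome vector order: (T0.r0,T0.r1,T2.r0)
SC: 10 outcomes — {000 002 020 022 120 122 200 202 220 222}
TSO: 10 outcomes — {000 002 020 022 120 122 200 202 220 222}
PSO: 12 outcomes — {000 002 020 022 100 102 120 122 200 202 220 222}
target 100 ∈ {PSO}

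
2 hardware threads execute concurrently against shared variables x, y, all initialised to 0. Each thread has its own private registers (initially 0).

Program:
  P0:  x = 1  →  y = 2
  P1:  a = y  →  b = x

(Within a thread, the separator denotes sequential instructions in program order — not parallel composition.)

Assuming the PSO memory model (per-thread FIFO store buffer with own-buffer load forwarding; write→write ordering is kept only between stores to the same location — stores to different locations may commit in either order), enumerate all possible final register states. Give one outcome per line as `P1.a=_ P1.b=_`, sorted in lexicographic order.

outcome vector order: (P1.a,P1.b)
|PSO outcomes| = 4

P1.a=0 P1.b=0
P1.a=0 P1.b=1
P1.a=2 P1.b=0
P1.a=2 P1.b=1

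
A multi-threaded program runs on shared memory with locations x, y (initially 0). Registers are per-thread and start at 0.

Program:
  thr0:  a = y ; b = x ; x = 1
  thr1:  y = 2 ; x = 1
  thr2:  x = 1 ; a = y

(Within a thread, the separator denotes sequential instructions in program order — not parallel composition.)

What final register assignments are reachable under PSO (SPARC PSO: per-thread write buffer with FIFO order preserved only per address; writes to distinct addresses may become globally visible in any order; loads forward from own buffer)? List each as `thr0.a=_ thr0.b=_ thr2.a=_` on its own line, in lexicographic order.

thr0.a=0 thr0.b=0 thr2.a=0
thr0.a=0 thr0.b=0 thr2.a=2
thr0.a=0 thr0.b=1 thr2.a=0
thr0.a=0 thr0.b=1 thr2.a=2
thr0.a=2 thr0.b=0 thr2.a=0
thr0.a=2 thr0.b=0 thr2.a=2
thr0.a=2 thr0.b=1 thr2.a=0
thr0.a=2 thr0.b=1 thr2.a=2

outcome vector order: (thr0.a,thr0.b,thr2.a)
|PSO outcomes| = 8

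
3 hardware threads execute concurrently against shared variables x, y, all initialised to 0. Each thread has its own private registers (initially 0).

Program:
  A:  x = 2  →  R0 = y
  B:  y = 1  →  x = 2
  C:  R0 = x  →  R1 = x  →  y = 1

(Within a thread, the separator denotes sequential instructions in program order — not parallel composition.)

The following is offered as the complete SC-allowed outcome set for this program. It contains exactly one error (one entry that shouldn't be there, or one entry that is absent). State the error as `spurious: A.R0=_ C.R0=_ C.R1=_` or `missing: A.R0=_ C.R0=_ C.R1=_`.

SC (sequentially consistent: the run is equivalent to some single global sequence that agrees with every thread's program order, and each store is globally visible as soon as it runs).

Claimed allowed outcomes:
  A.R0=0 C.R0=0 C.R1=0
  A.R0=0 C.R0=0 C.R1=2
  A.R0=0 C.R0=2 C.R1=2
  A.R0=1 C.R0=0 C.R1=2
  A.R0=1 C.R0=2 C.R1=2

outcome vector order: (A.R0,C.R0,C.R1)
SC (6): 0/0/0 0/0/2 0/2/2 1/0/0 1/0/2 1/2/2
SC∖claimed = {1/0/0}

missing: A.R0=1 C.R0=0 C.R1=0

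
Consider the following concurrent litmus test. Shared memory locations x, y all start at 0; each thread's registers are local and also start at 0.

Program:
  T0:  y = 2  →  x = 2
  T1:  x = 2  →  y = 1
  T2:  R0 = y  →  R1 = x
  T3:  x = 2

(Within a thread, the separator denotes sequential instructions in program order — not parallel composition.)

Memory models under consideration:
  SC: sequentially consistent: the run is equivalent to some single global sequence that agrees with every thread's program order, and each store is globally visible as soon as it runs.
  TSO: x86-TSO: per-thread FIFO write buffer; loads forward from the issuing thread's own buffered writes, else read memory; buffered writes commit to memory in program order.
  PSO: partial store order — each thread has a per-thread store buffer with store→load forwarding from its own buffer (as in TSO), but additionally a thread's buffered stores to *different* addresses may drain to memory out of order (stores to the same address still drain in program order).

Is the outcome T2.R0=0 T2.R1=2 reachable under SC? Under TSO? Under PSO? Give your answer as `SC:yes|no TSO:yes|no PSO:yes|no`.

outcome vector order: (T2.R0,T2.R1)
[SC] allowed = {00 02 12 20 22}
[TSO] allowed = {00 02 12 20 22}
[PSO] allowed = {00 02 10 12 20 22}
target 02 ∈ {SC,TSO,PSO}

SC:yes TSO:yes PSO:yes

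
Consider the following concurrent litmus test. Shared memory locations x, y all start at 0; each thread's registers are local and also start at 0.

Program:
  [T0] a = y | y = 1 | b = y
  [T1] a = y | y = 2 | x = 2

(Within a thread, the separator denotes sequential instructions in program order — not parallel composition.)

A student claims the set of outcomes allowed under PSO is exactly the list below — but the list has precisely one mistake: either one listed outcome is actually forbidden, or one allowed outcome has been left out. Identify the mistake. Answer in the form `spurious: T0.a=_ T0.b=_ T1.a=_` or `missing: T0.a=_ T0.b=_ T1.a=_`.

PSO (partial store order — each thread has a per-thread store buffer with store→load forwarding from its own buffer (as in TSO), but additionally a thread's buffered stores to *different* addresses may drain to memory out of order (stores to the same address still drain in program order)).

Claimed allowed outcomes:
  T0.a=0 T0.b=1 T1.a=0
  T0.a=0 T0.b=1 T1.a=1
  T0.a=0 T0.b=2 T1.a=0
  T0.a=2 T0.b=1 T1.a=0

outcome vector order: (T0.a,T0.b,T1.a)
[PSO] allowed = {<0 1 0> <0 1 1> <0 2 0> <0 2 1> <2 1 0>}
PSO∖claimed = {<0 2 1>}

missing: T0.a=0 T0.b=2 T1.a=1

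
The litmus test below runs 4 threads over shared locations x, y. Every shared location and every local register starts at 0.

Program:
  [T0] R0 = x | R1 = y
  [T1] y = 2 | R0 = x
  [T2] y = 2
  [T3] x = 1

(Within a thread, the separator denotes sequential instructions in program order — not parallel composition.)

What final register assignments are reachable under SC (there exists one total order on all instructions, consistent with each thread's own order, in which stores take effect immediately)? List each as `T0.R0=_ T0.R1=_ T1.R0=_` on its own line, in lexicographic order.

T0.R0=0 T0.R1=0 T1.R0=0
T0.R0=0 T0.R1=0 T1.R0=1
T0.R0=0 T0.R1=2 T1.R0=0
T0.R0=0 T0.R1=2 T1.R0=1
T0.R0=1 T0.R1=0 T1.R0=1
T0.R0=1 T0.R1=2 T1.R0=0
T0.R0=1 T0.R1=2 T1.R0=1

outcome vector order: (T0.R0,T0.R1,T1.R0)
|SC outcomes| = 7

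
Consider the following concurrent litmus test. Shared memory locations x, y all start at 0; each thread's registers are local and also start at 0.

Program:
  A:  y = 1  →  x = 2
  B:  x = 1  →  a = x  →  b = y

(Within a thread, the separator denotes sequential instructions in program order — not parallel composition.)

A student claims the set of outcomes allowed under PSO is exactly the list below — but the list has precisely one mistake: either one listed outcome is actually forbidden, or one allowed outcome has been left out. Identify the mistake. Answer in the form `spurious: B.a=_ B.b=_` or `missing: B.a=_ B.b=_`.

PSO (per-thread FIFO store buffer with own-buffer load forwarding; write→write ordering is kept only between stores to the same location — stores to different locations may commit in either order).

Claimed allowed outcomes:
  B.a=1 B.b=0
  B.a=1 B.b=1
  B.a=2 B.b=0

outcome vector order: (B.a,B.b)
PSO (4): (1,0); (1,1); (2,0); (2,1)
PSO∖claimed = {(2,1)}

missing: B.a=2 B.b=1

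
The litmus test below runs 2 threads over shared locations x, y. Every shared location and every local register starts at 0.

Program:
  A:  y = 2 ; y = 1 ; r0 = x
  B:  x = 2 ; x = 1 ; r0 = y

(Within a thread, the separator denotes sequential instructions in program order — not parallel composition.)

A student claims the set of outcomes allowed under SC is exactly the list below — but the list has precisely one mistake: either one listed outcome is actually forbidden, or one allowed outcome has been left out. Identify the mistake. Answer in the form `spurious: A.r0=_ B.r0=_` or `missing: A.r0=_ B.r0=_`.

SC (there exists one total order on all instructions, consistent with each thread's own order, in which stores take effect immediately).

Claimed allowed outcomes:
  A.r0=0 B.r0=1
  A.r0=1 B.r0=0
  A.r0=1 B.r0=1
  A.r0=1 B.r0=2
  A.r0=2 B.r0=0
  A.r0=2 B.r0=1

spurious: A.r0=2 B.r0=0

outcome vector order: (A.r0,B.r0)
SC (5): <0 1>; <1 0>; <1 1>; <1 2>; <2 1>
claimed∖SC = {<2 0>}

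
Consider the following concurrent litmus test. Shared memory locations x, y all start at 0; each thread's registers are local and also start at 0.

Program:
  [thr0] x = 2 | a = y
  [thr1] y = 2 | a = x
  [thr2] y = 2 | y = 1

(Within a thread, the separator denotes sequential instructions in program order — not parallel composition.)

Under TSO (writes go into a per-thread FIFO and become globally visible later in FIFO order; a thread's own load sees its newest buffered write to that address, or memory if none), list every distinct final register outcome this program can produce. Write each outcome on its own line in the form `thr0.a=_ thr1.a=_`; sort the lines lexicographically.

thr0.a=0 thr1.a=0
thr0.a=0 thr1.a=2
thr0.a=1 thr1.a=0
thr0.a=1 thr1.a=2
thr0.a=2 thr1.a=0
thr0.a=2 thr1.a=2

outcome vector order: (thr0.a,thr1.a)
|TSO outcomes| = 6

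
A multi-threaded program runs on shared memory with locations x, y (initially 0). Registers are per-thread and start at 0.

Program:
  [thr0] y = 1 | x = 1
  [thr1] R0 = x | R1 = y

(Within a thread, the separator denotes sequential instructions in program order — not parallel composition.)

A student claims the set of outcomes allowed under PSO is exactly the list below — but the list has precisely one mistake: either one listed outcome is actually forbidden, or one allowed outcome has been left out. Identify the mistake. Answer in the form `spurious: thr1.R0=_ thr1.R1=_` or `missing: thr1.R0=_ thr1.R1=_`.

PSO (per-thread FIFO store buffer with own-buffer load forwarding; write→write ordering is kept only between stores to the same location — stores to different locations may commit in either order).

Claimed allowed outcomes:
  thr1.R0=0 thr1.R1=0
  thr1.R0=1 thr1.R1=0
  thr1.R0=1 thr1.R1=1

missing: thr1.R0=0 thr1.R1=1

outcome vector order: (thr1.R0,thr1.R1)
under PSO → 0/0 0/1 1/0 1/1
PSO∖claimed = {0/1}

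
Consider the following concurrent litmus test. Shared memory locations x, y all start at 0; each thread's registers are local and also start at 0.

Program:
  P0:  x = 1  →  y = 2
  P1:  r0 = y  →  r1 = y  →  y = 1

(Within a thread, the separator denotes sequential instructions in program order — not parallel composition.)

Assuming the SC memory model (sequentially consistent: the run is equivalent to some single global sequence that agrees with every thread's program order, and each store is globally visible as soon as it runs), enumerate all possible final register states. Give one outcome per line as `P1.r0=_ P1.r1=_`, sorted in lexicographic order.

outcome vector order: (P1.r0,P1.r1)
|SC outcomes| = 3

P1.r0=0 P1.r1=0
P1.r0=0 P1.r1=2
P1.r0=2 P1.r1=2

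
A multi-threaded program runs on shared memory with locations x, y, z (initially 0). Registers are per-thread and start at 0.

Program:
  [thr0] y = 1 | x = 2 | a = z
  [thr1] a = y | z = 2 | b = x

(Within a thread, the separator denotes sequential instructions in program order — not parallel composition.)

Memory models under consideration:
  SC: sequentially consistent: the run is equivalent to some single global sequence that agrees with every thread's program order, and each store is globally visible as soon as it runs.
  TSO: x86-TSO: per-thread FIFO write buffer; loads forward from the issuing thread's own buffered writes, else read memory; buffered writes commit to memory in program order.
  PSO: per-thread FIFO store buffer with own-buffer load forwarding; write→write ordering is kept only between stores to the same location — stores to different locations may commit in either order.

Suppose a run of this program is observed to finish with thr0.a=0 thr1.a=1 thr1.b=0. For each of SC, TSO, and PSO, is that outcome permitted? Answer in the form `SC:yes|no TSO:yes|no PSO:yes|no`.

outcome vector order: (thr0.a,thr1.a,thr1.b)
under SC → 002, 012, 200, 202, 210, 212
under TSO → 000, 002, 010, 012, 200, 202, 210, 212
under PSO → 000, 002, 010, 012, 200, 202, 210, 212
target 010 ∈ {TSO,PSO}

SC:no TSO:yes PSO:yes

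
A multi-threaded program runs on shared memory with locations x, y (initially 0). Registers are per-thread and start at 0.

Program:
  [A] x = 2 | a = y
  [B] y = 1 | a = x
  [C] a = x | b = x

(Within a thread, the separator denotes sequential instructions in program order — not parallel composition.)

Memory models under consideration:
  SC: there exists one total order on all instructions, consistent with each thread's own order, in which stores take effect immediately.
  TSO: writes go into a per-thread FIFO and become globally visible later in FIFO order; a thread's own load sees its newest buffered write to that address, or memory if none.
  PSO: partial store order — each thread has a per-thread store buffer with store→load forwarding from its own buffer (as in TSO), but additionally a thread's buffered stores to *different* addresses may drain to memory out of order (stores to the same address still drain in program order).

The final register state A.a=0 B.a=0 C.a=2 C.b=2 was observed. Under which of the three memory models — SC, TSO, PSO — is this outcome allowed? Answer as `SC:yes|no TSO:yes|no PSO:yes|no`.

SC:no TSO:yes PSO:yes

outcome vector order: (A.a,B.a,C.a,C.b)
under SC → <0 2 0 0> <0 2 0 2> <0 2 2 2> <1 0 0 0> <1 0 0 2> <1 0 2 2> <1 2 0 0> <1 2 0 2> <1 2 2 2>
under TSO → <0 0 0 0> <0 0 0 2> <0 0 2 2> <0 2 0 0> <0 2 0 2> <0 2 2 2> <1 0 0 0> <1 0 0 2> <1 0 2 2> <1 2 0 0> <1 2 0 2> <1 2 2 2>
under PSO → <0 0 0 0> <0 0 0 2> <0 0 2 2> <0 2 0 0> <0 2 0 2> <0 2 2 2> <1 0 0 0> <1 0 0 2> <1 0 2 2> <1 2 0 0> <1 2 0 2> <1 2 2 2>
target <0 0 2 2> ∈ {TSO,PSO}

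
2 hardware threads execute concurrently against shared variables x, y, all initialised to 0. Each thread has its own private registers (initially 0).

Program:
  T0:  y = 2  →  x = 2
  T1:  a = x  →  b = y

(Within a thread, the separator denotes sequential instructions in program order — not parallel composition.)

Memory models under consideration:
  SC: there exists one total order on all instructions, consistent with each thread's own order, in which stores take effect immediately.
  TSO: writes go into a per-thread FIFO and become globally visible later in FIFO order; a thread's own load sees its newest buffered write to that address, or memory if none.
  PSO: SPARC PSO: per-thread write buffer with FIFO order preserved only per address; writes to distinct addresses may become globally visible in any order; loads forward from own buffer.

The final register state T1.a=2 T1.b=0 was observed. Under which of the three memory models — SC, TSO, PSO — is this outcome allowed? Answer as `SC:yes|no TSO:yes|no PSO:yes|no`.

SC:no TSO:no PSO:yes

outcome vector order: (T1.a,T1.b)
[SC] allowed = {0/0, 0/2, 2/2}
[TSO] allowed = {0/0, 0/2, 2/2}
[PSO] allowed = {0/0, 0/2, 2/0, 2/2}
target 2/0 ∈ {PSO}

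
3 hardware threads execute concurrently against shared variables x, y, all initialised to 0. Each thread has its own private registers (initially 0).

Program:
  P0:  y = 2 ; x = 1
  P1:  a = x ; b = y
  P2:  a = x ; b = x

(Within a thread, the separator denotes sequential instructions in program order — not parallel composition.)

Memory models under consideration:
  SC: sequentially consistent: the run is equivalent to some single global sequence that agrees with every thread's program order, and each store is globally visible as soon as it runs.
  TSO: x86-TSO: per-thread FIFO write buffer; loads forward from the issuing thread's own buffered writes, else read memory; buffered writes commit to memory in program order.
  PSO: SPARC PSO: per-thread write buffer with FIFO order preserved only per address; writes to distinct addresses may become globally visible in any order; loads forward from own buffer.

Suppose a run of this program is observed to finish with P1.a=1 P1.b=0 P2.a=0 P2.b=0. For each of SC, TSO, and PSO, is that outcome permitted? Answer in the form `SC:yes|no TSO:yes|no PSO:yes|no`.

outcome vector order: (P1.a,P1.b,P2.a,P2.b)
SC (9): <0 0 0 0> <0 0 0 1> <0 0 1 1> <0 2 0 0> <0 2 0 1> <0 2 1 1> <1 2 0 0> <1 2 0 1> <1 2 1 1>
TSO (9): <0 0 0 0> <0 0 0 1> <0 0 1 1> <0 2 0 0> <0 2 0 1> <0 2 1 1> <1 2 0 0> <1 2 0 1> <1 2 1 1>
PSO (12): <0 0 0 0> <0 0 0 1> <0 0 1 1> <0 2 0 0> <0 2 0 1> <0 2 1 1> <1 0 0 0> <1 0 0 1> <1 0 1 1> <1 2 0 0> <1 2 0 1> <1 2 1 1>
target <1 0 0 0> ∈ {PSO}

SC:no TSO:no PSO:yes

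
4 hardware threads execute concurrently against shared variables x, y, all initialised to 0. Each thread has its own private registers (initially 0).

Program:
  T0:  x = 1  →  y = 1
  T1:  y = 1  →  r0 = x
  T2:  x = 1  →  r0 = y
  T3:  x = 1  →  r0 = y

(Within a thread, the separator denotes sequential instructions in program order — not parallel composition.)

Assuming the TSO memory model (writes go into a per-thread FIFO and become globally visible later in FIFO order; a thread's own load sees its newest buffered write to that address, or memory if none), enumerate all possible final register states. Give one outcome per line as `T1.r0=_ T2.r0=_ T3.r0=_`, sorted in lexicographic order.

outcome vector order: (T1.r0,T2.r0,T3.r0)
|TSO outcomes| = 8

T1.r0=0 T2.r0=0 T3.r0=0
T1.r0=0 T2.r0=0 T3.r0=1
T1.r0=0 T2.r0=1 T3.r0=0
T1.r0=0 T2.r0=1 T3.r0=1
T1.r0=1 T2.r0=0 T3.r0=0
T1.r0=1 T2.r0=0 T3.r0=1
T1.r0=1 T2.r0=1 T3.r0=0
T1.r0=1 T2.r0=1 T3.r0=1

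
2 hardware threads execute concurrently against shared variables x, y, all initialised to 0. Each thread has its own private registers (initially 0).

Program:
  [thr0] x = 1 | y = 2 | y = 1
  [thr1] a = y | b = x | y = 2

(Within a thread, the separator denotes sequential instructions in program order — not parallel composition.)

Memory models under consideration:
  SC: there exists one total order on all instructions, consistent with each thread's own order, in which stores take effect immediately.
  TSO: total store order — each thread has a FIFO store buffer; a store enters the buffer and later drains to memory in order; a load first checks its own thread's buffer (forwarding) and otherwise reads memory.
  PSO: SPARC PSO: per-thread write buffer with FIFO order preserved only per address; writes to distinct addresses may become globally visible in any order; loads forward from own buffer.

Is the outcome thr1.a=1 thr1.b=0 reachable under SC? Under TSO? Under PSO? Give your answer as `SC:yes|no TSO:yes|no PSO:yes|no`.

outcome vector order: (thr1.a,thr1.b)
SC (4): 0/0; 0/1; 1/1; 2/1
TSO (4): 0/0; 0/1; 1/1; 2/1
PSO (6): 0/0; 0/1; 1/0; 1/1; 2/0; 2/1
target 1/0 ∈ {PSO}

SC:no TSO:no PSO:yes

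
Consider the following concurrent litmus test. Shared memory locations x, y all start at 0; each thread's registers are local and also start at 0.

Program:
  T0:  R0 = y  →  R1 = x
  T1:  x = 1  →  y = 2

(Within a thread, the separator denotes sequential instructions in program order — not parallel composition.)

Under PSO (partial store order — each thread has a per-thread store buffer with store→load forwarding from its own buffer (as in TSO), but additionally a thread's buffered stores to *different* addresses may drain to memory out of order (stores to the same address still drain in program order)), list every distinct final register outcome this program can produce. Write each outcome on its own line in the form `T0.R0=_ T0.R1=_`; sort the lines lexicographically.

outcome vector order: (T0.R0,T0.R1)
|PSO outcomes| = 4

T0.R0=0 T0.R1=0
T0.R0=0 T0.R1=1
T0.R0=2 T0.R1=0
T0.R0=2 T0.R1=1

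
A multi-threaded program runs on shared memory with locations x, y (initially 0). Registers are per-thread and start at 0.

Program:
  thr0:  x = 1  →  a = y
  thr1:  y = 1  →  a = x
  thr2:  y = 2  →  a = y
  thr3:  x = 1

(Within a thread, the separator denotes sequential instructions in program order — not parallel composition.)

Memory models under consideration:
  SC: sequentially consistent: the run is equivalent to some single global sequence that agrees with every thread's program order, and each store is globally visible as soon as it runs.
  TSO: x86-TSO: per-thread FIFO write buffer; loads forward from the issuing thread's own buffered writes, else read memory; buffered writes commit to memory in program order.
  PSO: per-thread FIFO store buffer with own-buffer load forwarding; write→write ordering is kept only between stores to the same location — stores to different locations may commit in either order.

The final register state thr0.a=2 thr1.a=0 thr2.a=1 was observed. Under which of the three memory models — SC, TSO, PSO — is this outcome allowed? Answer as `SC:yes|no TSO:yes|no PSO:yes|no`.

SC:no TSO:yes PSO:yes

outcome vector order: (thr0.a,thr1.a,thr2.a)
[SC] allowed = {0/1/1, 0/1/2, 1/0/1, 1/0/2, 1/1/1, 1/1/2, 2/0/2, 2/1/1, 2/1/2}
[TSO] allowed = {0/0/1, 0/0/2, 0/1/1, 0/1/2, 1/0/1, 1/0/2, 1/1/1, 1/1/2, 2/0/1, 2/0/2, 2/1/1, 2/1/2}
[PSO] allowed = {0/0/1, 0/0/2, 0/1/1, 0/1/2, 1/0/1, 1/0/2, 1/1/1, 1/1/2, 2/0/1, 2/0/2, 2/1/1, 2/1/2}
target 2/0/1 ∈ {TSO,PSO}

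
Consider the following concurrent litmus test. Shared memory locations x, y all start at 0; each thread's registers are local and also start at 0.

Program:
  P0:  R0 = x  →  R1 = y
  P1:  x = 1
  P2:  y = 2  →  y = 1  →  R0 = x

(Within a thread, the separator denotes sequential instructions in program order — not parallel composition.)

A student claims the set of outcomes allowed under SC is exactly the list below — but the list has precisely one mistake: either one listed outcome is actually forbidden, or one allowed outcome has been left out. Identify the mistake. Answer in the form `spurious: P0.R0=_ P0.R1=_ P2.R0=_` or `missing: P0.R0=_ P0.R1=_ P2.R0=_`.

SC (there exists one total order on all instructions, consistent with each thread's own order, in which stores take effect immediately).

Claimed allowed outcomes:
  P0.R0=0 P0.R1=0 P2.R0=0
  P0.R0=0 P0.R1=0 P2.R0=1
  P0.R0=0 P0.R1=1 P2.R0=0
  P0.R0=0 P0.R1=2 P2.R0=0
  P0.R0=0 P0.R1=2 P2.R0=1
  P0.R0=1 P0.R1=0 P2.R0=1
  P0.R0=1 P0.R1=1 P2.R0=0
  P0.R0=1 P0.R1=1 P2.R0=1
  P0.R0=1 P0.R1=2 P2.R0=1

missing: P0.R0=0 P0.R1=1 P2.R0=1

outcome vector order: (P0.R0,P0.R1,P2.R0)
SC: 10 outcomes — {(0,0,0); (0,0,1); (0,1,0); (0,1,1); (0,2,0); (0,2,1); (1,0,1); (1,1,0); (1,1,1); (1,2,1)}
SC∖claimed = {(0,1,1)}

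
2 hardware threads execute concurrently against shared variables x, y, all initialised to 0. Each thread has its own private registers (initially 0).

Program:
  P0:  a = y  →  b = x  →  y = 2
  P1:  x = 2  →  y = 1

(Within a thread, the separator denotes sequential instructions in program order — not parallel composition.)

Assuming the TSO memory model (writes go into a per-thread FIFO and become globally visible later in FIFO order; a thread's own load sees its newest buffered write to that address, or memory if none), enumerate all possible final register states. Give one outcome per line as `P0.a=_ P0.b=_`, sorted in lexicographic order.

outcome vector order: (P0.a,P0.b)
|TSO outcomes| = 3

P0.a=0 P0.b=0
P0.a=0 P0.b=2
P0.a=1 P0.b=2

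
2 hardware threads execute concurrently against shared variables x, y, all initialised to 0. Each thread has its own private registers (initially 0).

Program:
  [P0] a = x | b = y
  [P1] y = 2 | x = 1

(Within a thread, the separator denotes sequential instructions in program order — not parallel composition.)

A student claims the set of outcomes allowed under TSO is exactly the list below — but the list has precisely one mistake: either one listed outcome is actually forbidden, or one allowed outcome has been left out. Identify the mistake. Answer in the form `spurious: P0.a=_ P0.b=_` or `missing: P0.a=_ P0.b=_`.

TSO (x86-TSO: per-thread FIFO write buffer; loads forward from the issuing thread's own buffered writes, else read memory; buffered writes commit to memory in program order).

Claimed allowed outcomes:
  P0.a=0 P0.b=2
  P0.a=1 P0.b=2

outcome vector order: (P0.a,P0.b)
under TSO → 00; 02; 12
TSO∖claimed = {00}

missing: P0.a=0 P0.b=0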